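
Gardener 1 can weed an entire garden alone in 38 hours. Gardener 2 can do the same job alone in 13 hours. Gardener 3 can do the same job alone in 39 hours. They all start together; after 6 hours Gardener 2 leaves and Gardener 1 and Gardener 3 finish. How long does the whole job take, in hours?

In the first 6 hours the combined rate is 191/1482, so 191/247 of the job is done, leaving 56/247.
After Gardener 2 leaves the rate is 77/1482 per hour; the remaining 56/247 takes 48/11 hours.
Total = 6 + 48/11 = 114/11 hours.

114/11 hours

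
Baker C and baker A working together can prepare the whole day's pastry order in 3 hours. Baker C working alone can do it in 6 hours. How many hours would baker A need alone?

Combined rate is 1/3 per hour.
Known contribution: 1/6 per hour.
So baker A's rate is 1/3 − 1/6 = 1/6, meaning 6 hours alone.

6 hours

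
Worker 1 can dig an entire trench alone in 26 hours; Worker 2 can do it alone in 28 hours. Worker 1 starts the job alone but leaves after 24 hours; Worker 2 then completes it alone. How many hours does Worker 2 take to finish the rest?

28/13 hours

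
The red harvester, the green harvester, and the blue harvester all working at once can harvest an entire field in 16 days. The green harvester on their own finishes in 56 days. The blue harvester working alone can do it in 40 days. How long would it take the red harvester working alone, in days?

Combined rate is 1/16 per day.
Known contribution: 1/56 + 1/40 = (5 + 7)/280 = 12/280 = 3/70 per day.
So the red harvester's rate is 1/16 − 3/70 = 11/560, meaning 560/11 days alone.

560/11 days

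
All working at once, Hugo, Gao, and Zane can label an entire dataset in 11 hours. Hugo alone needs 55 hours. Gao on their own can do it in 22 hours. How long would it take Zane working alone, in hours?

110/3 hours

Combined rate is 1/11 per hour.
Known contribution: 1/55 + 1/22 = (2 + 5)/110 = 7/110 per hour.
So Zane's rate is 1/11 − 7/110 = 3/110, meaning 110/3 hours alone.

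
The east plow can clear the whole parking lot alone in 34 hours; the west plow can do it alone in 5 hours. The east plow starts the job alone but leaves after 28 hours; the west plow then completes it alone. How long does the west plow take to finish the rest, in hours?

15/17 hours

In 28 hours the east plow does 28/34 = 14/17 of the job, leaving 3/17.
The west plow works at 1/5 per hour, so finishing takes 3/17 ÷ 1/5 = 15/17 hours.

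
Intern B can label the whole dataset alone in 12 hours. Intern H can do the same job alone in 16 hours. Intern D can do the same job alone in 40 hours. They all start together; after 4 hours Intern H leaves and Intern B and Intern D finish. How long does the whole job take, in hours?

In the first 4 hours the combined rate is 41/240, so 41/60 of the job is done, leaving 19/60.
After Intern H leaves the rate is 13/120 per hour; the remaining 19/60 takes 38/13 hours.
Total = 4 + 38/13 = 90/13 hours.

90/13 hours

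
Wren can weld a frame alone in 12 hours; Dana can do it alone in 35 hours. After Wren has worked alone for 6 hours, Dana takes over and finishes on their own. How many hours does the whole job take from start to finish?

In 6 hours Wren does 6/12 = 1/2 of the job, leaving 1/2.
Dana works at 1/35 per hour, so finishing takes 1/2 ÷ 1/35 = 35/2 hours.
Total time = 6 + 35/2 = 47/2 hours.

47/2 hours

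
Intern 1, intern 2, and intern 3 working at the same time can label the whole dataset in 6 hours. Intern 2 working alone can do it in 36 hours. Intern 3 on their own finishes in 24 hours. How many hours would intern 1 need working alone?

Combined rate is 1/6 per hour.
Known contribution: 1/36 + 1/24 = (2 + 3)/72 = 5/72 per hour.
So intern 1's rate is 1/6 − 5/72 = 7/72, meaning 72/7 hours alone.

72/7 hours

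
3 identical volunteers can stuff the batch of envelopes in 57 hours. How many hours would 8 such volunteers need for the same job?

Total work is 3·57 = 171 volunteer-hours.
With 8 volunteers: 171/8 hours.

171/8 hours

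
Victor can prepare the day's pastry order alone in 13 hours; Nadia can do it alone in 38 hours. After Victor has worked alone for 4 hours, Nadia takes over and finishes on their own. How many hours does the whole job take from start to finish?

394/13 hours

In 4 hours Victor does 4/13 of the job, leaving 9/13.
Nadia works at 1/38 per hour, so finishing takes 9/13 ÷ 1/38 = 342/13 hours.
Total time = 4 + 342/13 = 394/13 hours.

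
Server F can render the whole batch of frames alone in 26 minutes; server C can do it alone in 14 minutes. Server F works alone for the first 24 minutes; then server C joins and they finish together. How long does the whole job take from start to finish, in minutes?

In 24 minutes server F does 24/26 = 12/13 of the job, leaving 1/13.
Server F and server C together work at 10/91 per minute, so finishing takes 1/13 ÷ 10/91 = 7/10 minutes.
Total time = 24 + 7/10 = 247/10 minutes.

247/10 minutes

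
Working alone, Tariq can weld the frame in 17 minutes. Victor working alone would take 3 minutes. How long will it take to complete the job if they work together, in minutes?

51/20 minutes

With two workers the combined time is the product over the sum: 17·3/(17+3) = 51/20 minutes.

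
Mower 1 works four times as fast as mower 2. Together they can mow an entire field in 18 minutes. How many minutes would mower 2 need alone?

Let mower 2's rate be r; then mower 1's rate is 4r, so together (4 + 1)r = 5r = 1/18.
Thus r = 1/90 per minute.
Mower 2 alone: 90 minutes; mower 1 alone: 45/2 minutes.

90 minutes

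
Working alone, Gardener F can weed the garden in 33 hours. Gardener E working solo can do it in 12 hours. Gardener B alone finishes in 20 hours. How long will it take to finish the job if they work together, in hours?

Combined rate: 1/33 + 1/12 + 1/20 = (20 + 55 + 33)/660 = 108/660 = 9/55 per hour.
Time = 1 ÷ (9/55) = 55/9 hours.

55/9 hours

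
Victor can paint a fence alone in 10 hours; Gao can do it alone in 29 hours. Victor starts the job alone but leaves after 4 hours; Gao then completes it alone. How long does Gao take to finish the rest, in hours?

In 4 hours Victor does 4/10 = 2/5 of the job, leaving 3/5.
Gao works at 1/29 per hour, so finishing takes 3/5 ÷ 1/29 = 87/5 hours.

87/5 hours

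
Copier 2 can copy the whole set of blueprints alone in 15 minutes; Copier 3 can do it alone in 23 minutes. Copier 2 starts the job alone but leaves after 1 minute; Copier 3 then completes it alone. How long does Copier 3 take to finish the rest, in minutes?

In 1 minute Copier 2 does 1/15 of the job, leaving 14/15.
Copier 3 works at 1/23 per minute, so finishing takes 14/15 ÷ 1/23 = 322/15 minutes.

322/15 minutes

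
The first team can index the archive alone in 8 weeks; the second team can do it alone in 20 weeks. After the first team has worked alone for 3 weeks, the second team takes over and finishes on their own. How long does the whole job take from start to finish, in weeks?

In 3 weeks the first team does 3/8 of the job, leaving 5/8.
The second team works at 1/20 per week, so finishing takes 5/8 ÷ 1/20 = 25/2 weeks.
Total time = 3 + 25/2 = 31/2 weeks.

31/2 weeks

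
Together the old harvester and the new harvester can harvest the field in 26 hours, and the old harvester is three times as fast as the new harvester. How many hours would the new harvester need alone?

Let the new harvester's rate be r; then the old harvester's rate is 3r, so together (3 + 1)r = 4r = 1/26.
Thus r = 1/104 per hour.
The new harvester alone: 104 hours; the old harvester alone: 104/3 hours.

104 hours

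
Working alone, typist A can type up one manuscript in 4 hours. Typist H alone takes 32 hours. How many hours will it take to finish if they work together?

Combined rate: 1/4 + 1/32 = (8 + 1)/32 = 9/32 per hour.
Time = 1 ÷ (9/32) = 32/9 hours.

32/9 hours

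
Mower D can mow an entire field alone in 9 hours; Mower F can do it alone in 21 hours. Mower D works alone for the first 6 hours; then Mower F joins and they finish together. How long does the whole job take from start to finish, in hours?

In 6 hours Mower D does 6/9 = 2/3 of the job, leaving 1/3.
Mower D and Mower F together work at 10/63 per hour, so finishing takes 1/3 ÷ 10/63 = 21/10 hours.
Total time = 6 + 21/10 = 81/10 hours.

81/10 hours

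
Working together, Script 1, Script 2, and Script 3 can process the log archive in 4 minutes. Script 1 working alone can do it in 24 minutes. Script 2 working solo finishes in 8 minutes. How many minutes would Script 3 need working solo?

12 minutes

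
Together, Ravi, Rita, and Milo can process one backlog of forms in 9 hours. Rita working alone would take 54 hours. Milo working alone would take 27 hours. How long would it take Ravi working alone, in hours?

18 hours

Combined rate is 1/9 per hour.
Known contribution: 1/54 + 1/27 = (1 + 2)/54 = 3/54 = 1/18 per hour.
So Ravi's rate is 1/9 − 1/18 = 1/18, meaning 18 hours alone.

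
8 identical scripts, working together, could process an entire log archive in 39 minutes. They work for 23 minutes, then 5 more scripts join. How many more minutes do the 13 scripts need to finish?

128/13 minutes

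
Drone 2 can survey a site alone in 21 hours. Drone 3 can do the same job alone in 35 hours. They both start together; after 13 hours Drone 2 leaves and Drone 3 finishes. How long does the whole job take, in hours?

40/3 hours

In the first 13 hours the combined rate is 8/105, so 104/105 of the job is done, leaving 1/105.
After Drone 2 leaves the rate is 1/35 per hour; the remaining 1/105 takes 1/3 hours.
Total = 13 + 1/3 = 40/3 hours.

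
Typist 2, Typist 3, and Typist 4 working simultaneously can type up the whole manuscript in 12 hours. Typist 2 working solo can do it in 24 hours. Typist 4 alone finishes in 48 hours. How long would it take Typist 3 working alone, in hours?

48 hours

Combined rate is 1/12 per hour.
Known contribution: 1/24 + 1/48 = (2 + 1)/48 = 3/48 = 1/16 per hour.
So Typist 3's rate is 1/12 − 1/16 = 1/48, meaning 48 hours alone.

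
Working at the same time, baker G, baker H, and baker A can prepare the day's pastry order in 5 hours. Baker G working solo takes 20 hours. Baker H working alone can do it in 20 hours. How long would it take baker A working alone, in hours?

Combined rate is 1/5 per hour.
Known contribution: 1/20 + 1/20 = (1 + 1)/20 = 2/20 = 1/10 per hour.
So baker A's rate is 1/5 − 1/10 = 1/10, meaning 10 hours alone.

10 hours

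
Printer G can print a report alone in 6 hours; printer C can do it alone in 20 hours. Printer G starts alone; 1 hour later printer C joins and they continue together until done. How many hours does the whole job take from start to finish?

63/13 hours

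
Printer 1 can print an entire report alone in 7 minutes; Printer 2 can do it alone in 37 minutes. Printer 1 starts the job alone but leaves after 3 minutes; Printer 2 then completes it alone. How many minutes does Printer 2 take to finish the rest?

In 3 minutes Printer 1 does 3/7 of the job, leaving 4/7.
Printer 2 works at 1/37 per minute, so finishing takes 4/7 ÷ 1/37 = 148/7 minutes.

148/7 minutes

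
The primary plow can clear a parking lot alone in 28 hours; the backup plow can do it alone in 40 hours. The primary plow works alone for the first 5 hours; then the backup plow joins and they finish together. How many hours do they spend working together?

230/17 hours

In 5 hours the primary plow does 5/28 of the job, leaving 23/28.
The primary plow and the backup plow together work at 17/280 per hour, so finishing takes 23/28 ÷ 17/280 = 230/17 hours.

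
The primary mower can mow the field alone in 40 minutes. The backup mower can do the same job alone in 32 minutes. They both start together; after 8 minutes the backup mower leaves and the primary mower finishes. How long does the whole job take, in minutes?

In the first 8 minutes the combined rate is 9/160, so 9/20 of the job is done, leaving 11/20.
After the backup mower leaves the rate is 1/40 per minute; the remaining 11/20 takes 22 minutes.
Total = 8 + 22 = 30 minutes.

30 minutes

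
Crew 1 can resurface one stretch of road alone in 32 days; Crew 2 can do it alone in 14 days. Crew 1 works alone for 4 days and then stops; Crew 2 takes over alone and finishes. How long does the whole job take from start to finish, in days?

65/4 days

In 4 days Crew 1 does 4/32 = 1/8 of the job, leaving 7/8.
Crew 2 works at 1/14 per day, so finishing takes 7/8 ÷ 1/14 = 49/4 days.
Total time = 4 + 49/4 = 65/4 days.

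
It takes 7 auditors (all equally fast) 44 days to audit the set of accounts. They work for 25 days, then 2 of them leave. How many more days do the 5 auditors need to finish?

One auditor does 1/308 of the job per day.
After 25 days with 7 auditors, 25/44 is done (19/44 left).
With 5 auditors the rate is 5/308, so the rest takes 19/44 ÷ 5/308 = 133/5 days.

133/5 days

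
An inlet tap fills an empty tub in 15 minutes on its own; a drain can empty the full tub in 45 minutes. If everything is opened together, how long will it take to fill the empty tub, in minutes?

45/2 minutes

Net rate = 1/15 − 1/45 = (3 − 1)/45 = 2/45 per minute.
Filling time = 1 ÷ (2/45) = 45/2 minutes.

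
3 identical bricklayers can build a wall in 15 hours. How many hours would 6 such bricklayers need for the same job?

15/2 hours

Total work is 3·15 = 45 bricklayer-hours.
With 6 bricklayers: 45/6 = 15/2 hours.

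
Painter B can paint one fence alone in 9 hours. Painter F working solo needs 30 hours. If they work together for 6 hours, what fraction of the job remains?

2/15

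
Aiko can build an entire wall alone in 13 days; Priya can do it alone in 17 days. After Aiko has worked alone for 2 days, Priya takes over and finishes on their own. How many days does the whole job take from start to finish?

In 2 days Aiko does 2/13 of the job, leaving 11/13.
Priya works at 1/17 per day, so finishing takes 11/13 ÷ 1/17 = 187/13 days.
Total time = 2 + 187/13 = 213/13 days.

213/13 days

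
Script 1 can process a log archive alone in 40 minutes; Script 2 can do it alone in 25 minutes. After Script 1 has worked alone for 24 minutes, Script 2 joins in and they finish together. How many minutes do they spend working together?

80/13 minutes

In 24 minutes Script 1 does 24/40 = 3/5 of the job, leaving 2/5.
Script 1 and Script 2 together work at 13/200 per minute, so finishing takes 2/5 ÷ 13/200 = 80/13 minutes.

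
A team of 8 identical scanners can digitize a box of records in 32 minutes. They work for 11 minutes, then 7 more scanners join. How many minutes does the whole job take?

111/5 minutes

One scanner does 1/256 of the job per minute.
After 11 minutes with 8 scanners, 11/32 is done (21/32 left).
With 15 scanners the rate is 15/256, so the rest takes 21/32 ÷ 15/256 = 56/5 minutes.
Total = 11 + 56/5 = 111/5 minutes.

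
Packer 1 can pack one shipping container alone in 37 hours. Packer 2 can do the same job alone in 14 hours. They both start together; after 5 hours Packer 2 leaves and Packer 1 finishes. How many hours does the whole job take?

333/14 hours

In the first 5 hours the combined rate is 51/518, so 255/518 of the job is done, leaving 263/518.
After Packer 2 leaves the rate is 1/37 per hour; the remaining 263/518 takes 263/14 hours.
Total = 5 + 263/14 = 333/14 hours.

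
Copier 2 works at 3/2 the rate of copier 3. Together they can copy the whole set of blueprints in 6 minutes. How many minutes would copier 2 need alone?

Let copier 3's rate be r; then copier 2's rate is (3/2)r, so together (3/2 + 1)r = (5/2)r = 1/6.
Thus r = 1/15 per minute.
Copier 3 alone: 15 minutes; copier 2 alone: 10 minutes.

10 minutes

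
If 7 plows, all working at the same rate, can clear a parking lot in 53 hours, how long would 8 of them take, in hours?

Total work is 7·53 = 371 plow-hours.
With 8 plows: 371/8 hours.

371/8 hours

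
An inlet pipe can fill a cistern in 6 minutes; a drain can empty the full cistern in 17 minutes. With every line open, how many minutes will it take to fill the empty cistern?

Net rate = 1/6 − 1/17 = (17 − 6)/102 = 11/102 per minute.
Filling time = 1 ÷ (11/102) = 102/11 minutes.

102/11 minutes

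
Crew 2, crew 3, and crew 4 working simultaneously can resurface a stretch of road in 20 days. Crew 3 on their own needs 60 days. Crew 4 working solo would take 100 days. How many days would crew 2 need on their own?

Combined rate is 1/20 per day.
Known contribution: 1/60 + 1/100 = (5 + 3)/300 = 8/300 = 2/75 per day.
So crew 2's rate is 1/20 − 2/75 = 7/300, meaning 300/7 days alone.

300/7 days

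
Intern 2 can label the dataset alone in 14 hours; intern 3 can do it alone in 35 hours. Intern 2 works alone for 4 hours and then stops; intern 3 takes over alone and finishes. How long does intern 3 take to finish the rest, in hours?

In 4 hours intern 2 does 4/14 = 2/7 of the job, leaving 5/7.
Intern 3 works at 1/35 per hour, so finishing takes 5/7 ÷ 1/35 = 25 hours.

25 hours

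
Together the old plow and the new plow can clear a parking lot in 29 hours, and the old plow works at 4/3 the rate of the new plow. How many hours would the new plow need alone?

203/3 hours

Let the new plow's rate be r; then the old plow's rate is (4/3)r, so together (4/3 + 1)r = (7/3)r = 1/29.
Thus r = 3/203 per hour.
The new plow alone: 203/3 hours; the old plow alone: 203/4 hours.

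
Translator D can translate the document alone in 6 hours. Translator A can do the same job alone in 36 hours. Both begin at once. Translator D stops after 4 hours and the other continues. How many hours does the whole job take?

12 hours

In the first 4 hours the combined rate is 7/36, so 7/9 of the job is done, leaving 2/9.
After Translator D leaves the rate is 1/36 per hour; the remaining 2/9 takes 8 hours.
Total = 4 + 8 = 12 hours.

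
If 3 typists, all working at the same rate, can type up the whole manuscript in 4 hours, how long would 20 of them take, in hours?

Total work is 3·4 = 12 typist-hours.
With 20 typists: 12/20 = 3/5 hours.

3/5 hours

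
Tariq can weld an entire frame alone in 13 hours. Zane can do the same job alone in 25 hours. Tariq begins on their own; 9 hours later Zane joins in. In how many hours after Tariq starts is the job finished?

In the first 9 hours Tariq alone does 9/13 of the job, leaving 4/13.
Once everyone is working, combined rate: 1/13 + 1/25 = (25 + 13)/325 = 38/325 per hour.
Remaining 4/13 at 38/325 per hour takes 50/19 hours.
Total from the start = 9 + 50/19 = 221/19 hours.

221/19 hours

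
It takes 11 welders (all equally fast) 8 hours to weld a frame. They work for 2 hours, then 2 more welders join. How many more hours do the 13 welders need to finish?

One welder does 1/88 of the job per hour.
After 2 hours with 11 welders, 1/4 is done (3/4 left).
With 13 welders the rate is 13/88, so the rest takes 3/4 ÷ 13/88 = 66/13 hours.

66/13 hours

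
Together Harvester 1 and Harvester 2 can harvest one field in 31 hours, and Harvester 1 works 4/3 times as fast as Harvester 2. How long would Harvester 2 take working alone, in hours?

217/3 hours

Let Harvester 2's rate be r; then Harvester 1's rate is (4/3)r, so together (4/3 + 1)r = (7/3)r = 1/31.
Thus r = 3/217 per hour.
Harvester 2 alone: 217/3 hours; Harvester 1 alone: 217/4 hours.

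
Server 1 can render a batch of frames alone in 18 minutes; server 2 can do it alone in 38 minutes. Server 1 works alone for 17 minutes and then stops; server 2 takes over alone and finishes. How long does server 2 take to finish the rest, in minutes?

19/9 minutes

In 17 minutes server 1 does 17/18 of the job, leaving 1/18.
Server 2 works at 1/38 per minute, so finishing takes 1/18 ÷ 1/38 = 19/9 minutes.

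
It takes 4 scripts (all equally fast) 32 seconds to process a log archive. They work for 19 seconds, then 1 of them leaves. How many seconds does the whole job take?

109/3 seconds

One script does 1/128 of the job per second.
After 19 seconds with 4 scripts, 19/32 is done (13/32 left).
With 3 scripts the rate is 3/128, so the rest takes 13/32 ÷ 3/128 = 52/3 seconds.
Total = 19 + 52/3 = 109/3 seconds.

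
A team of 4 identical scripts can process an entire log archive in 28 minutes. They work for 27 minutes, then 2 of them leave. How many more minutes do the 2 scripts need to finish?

One script does 1/112 of the job per minute.
After 27 minutes with 4 scripts, 27/28 is done (1/28 left).
With 2 scripts the rate is 2/112 = 1/56, so the rest takes 1/28 ÷ 1/56 = 2 minutes.

2 minutes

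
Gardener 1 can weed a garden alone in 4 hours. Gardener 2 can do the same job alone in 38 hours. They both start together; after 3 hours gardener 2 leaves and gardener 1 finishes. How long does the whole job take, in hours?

70/19 hours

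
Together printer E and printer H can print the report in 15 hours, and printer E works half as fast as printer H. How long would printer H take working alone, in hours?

45/2 hours

Let printer H's rate be r; then printer E's rate is (1/2)r, so together (1/2 + 1)r = (3/2)r = 1/15.
Thus r = 2/45 per hour.
Printer H alone: 45/2 hours; printer E alone: 45 hours.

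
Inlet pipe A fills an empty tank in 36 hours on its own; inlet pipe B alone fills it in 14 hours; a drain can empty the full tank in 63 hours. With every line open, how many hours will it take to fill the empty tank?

Net rate = 1/36 + 1/14 − 1/63 = (7 + 18 − 4)/252 = 21/252 = 1/12 per hour.
Filling time = 1 ÷ (1/12) = 12 hours.

12 hours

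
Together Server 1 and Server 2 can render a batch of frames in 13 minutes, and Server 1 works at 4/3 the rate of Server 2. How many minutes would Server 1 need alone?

91/4 minutes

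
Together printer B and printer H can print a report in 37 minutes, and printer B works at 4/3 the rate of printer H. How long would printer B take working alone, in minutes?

259/4 minutes

Let printer H's rate be r; then printer B's rate is (4/3)r, so together (4/3 + 1)r = (7/3)r = 1/37.
Thus r = 3/259 per minute.
Printer H alone: 259/3 minutes; printer B alone: 259/4 minutes.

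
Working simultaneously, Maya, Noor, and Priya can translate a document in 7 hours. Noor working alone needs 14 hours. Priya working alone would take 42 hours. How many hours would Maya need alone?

21 hours

Combined rate is 1/7 per hour.
Known contribution: 1/14 + 1/42 = (3 + 1)/42 = 4/42 = 2/21 per hour.
So Maya's rate is 1/7 − 2/21 = 1/21, meaning 21 hours alone.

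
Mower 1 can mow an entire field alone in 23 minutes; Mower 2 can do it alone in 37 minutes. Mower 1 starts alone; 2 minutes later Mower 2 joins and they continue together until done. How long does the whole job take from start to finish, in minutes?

299/20 minutes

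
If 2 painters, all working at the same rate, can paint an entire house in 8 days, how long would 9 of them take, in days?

16/9 days

Total work is 2·8 = 16 painter-days.
With 9 painters: 16/9 days.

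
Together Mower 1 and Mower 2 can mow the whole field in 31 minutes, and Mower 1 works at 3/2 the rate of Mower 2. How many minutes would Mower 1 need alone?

155/3 minutes

Let Mower 2's rate be r; then Mower 1's rate is (3/2)r, so together (3/2 + 1)r = (5/2)r = 1/31.
Thus r = 2/155 per minute.
Mower 2 alone: 155/2 minutes; Mower 1 alone: 155/3 minutes.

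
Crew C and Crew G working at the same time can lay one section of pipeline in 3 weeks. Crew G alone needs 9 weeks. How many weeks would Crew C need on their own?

Combined rate is 1/3 per week.
Known contribution: 1/9 per week.
So Crew C's rate is 1/3 − 1/9 = 2/9, meaning 9/2 weeks alone.

9/2 weeks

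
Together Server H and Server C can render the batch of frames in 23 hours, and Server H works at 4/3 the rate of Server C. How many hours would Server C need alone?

161/3 hours

Let Server C's rate be r; then Server H's rate is (4/3)r, so together (4/3 + 1)r = (7/3)r = 1/23.
Thus r = 3/161 per hour.
Server C alone: 161/3 hours; Server H alone: 161/4 hours.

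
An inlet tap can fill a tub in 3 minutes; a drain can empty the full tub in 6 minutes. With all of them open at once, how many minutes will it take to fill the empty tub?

6 minutes

Net rate = 1/3 − 1/6 = (2 − 1)/6 = 1/6 per minute.
Filling time = 1 ÷ (1/6) = 6 minutes.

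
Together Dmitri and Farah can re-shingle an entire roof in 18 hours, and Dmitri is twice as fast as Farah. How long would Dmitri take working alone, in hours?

27 hours

Let Farah's rate be r; then Dmitri's rate is 2r, so together (2 + 1)r = 3r = 1/18.
Thus r = 1/54 per hour.
Farah alone: 54 hours; Dmitri alone: 27 hours.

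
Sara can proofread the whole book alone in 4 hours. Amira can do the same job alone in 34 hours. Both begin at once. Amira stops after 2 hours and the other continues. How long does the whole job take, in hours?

64/17 hours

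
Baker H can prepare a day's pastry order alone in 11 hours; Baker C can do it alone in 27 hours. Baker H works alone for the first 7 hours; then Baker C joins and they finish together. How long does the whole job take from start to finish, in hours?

187/19 hours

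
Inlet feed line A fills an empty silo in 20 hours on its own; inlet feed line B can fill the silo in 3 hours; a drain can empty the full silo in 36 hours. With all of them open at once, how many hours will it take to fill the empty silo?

Net rate = 1/20 + 1/3 − 1/36 = (9 + 60 − 5)/180 = 64/180 = 16/45 per hour.
Filling time = 1 ÷ (16/45) = 45/16 hours.

45/16 hours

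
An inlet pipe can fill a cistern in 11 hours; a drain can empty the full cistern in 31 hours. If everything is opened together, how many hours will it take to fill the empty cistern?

Net rate = 1/11 − 1/31 = (31 − 11)/341 = 20/341 per hour.
Filling time = 1 ÷ (20/341) = 341/20 hours.

341/20 hours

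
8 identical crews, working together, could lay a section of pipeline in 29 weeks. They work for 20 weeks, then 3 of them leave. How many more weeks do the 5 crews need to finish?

One crew does 1/232 of the job per week.
After 20 weeks with 8 crews, 20/29 is done (9/29 left).
With 5 crews the rate is 5/232, so the rest takes 9/29 ÷ 5/232 = 72/5 weeks.

72/5 weeks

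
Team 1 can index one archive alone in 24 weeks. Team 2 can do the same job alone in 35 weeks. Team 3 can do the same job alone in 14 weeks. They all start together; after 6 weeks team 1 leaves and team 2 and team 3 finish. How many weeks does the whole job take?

In the first 6 weeks the combined rate is 17/120, so 17/20 of the job is done, leaving 3/20.
After team 1 leaves the rate is 1/10 per week; the remaining 3/20 takes 3/2 weeks.
Total = 6 + 3/2 = 15/2 weeks.

15/2 weeks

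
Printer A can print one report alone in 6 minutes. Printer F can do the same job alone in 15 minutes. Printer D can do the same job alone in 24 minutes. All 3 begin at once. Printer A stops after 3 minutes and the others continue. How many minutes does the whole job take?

In the first 3 minutes the combined rate is 11/40, so 33/40 of the job is done, leaving 7/40.
After printer A leaves the rate is 13/120 per minute; the remaining 7/40 takes 21/13 minutes.
Total = 3 + 21/13 = 60/13 minutes.

60/13 minutes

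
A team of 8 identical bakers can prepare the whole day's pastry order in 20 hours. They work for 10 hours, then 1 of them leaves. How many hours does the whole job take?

150/7 hours

One baker does 1/160 of the job per hour.
After 10 hours with 8 bakers, 1/2 is done (1/2 left).
With 7 bakers the rate is 7/160, so the rest takes 1/2 ÷ 7/160 = 80/7 hours.
Total = 10 + 80/7 = 150/7 hours.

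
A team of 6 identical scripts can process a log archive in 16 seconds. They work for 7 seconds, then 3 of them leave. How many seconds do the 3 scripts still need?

18 seconds

One script does 1/96 of the job per second.
After 7 seconds with 6 scripts, 7/16 is done (9/16 left).
With 3 scripts the rate is 3/96 = 1/32, so the rest takes 9/16 ÷ 1/32 = 18 seconds.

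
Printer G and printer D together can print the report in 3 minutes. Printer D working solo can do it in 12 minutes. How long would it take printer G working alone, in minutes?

Combined rate is 1/3 per minute.
Known contribution: 1/12 per minute.
So printer G's rate is 1/3 − 1/12 = 1/4, meaning 4 minutes alone.

4 minutes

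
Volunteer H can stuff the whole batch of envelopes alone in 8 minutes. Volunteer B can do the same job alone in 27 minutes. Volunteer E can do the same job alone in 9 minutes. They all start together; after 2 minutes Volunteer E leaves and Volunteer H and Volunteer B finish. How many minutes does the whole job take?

In the first 2 minutes the combined rate is 59/216, so 59/108 of the job is done, leaving 49/108.
After Volunteer E leaves the rate is 35/216 per minute; the remaining 49/108 takes 14/5 minutes.
Total = 2 + 14/5 = 24/5 minutes.

24/5 minutes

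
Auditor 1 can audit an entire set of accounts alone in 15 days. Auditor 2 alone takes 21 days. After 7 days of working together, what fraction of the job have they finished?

4/5

Combined rate: 1/15 + 1/21 = (7 + 5)/105 = 12/105 = 4/35 per day.
In 7 days they complete 7·4/35 = 4/5 of the job.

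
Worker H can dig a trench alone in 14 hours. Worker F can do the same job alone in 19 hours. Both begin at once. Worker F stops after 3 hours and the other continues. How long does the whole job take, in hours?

In the first 3 hours the combined rate is 33/266, so 99/266 of the job is done, leaving 167/266.
After worker F leaves the rate is 1/14 per hour; the remaining 167/266 takes 167/19 hours.
Total = 3 + 167/19 = 224/19 hours.

224/19 hours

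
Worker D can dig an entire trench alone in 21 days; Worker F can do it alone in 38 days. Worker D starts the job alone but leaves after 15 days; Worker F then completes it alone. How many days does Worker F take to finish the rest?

In 15 days Worker D does 15/21 = 5/7 of the job, leaving 2/7.
Worker F works at 1/38 per day, so finishing takes 2/7 ÷ 1/38 = 76/7 days.

76/7 days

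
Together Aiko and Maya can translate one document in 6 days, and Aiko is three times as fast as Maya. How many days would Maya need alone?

24 days

Let Maya's rate be r; then Aiko's rate is 3r, so together (3 + 1)r = 4r = 1/6.
Thus r = 1/24 per day.
Maya alone: 24 days; Aiko alone: 8 days.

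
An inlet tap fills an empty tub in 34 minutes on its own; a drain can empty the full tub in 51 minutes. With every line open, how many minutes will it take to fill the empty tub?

102 minutes

Net rate = 1/34 − 1/51 = (3 − 2)/102 = 1/102 per minute.
Filling time = 1 ÷ (1/102) = 102 minutes.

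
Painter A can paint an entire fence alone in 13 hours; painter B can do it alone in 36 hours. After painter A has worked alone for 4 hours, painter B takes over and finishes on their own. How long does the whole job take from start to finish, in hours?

376/13 hours

In 4 hours painter A does 4/13 of the job, leaving 9/13.
Painter B works at 1/36 per hour, so finishing takes 9/13 ÷ 1/36 = 324/13 hours.
Total time = 4 + 324/13 = 376/13 hours.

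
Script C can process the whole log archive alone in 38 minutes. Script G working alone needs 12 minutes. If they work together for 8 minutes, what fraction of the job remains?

Combined rate: 1/38 + 1/12 = (6 + 19)/228 = 25/228 per minute.
In 8 minutes they complete 8·25/228 = 50/57 of the job.
So 7/57 remains.

7/57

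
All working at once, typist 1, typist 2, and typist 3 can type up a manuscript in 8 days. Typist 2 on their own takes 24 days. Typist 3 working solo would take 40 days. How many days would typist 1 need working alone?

120/7 days

Combined rate is 1/8 per day.
Known contribution: 1/24 + 1/40 = (5 + 3)/120 = 8/120 = 1/15 per day.
So typist 1's rate is 1/8 − 1/15 = 7/120, meaning 120/7 days alone.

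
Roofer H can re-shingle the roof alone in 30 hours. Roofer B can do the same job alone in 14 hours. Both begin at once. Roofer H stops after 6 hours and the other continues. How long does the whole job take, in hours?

In the first 6 hours the combined rate is 11/105, so 22/35 of the job is done, leaving 13/35.
After Roofer H leaves the rate is 1/14 per hour; the remaining 13/35 takes 26/5 hours.
Total = 6 + 26/5 = 56/5 hours.

56/5 hours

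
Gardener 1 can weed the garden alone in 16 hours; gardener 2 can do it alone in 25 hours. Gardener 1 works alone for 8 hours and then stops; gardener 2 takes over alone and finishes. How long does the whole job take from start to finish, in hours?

41/2 hours

In 8 hours gardener 1 does 8/16 = 1/2 of the job, leaving 1/2.
Gardener 2 works at 1/25 per hour, so finishing takes 1/2 ÷ 1/25 = 25/2 hours.
Total time = 8 + 25/2 = 41/2 hours.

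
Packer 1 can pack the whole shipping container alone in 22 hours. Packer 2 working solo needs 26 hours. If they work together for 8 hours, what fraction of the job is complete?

96/143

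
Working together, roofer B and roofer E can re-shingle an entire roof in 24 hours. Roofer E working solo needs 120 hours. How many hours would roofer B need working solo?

Combined rate is 1/24 per hour.
Known contribution: 1/120 per hour.
So roofer B's rate is 1/24 − 1/120 = 1/30, meaning 30 hours alone.

30 hours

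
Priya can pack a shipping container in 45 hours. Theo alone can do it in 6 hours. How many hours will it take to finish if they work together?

90/17 hours

Combined rate: 1/45 + 1/6 = (2 + 15)/90 = 17/90 per hour.
Time = 1 ÷ (17/90) = 90/17 hours.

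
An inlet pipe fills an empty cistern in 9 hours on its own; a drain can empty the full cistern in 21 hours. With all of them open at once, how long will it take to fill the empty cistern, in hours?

Net rate = 1/9 − 1/21 = (7 − 3)/63 = 4/63 per hour.
Filling time = 1 ÷ (4/63) = 63/4 hours.

63/4 hours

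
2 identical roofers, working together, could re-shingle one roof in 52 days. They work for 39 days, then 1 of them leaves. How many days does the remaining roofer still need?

One roofer does 1/104 of the job per day.
After 39 days with 2 roofers, 3/4 is done (1/4 left).
With 1 roofer the rate is 1/104, so the rest takes 1/4 ÷ 1/104 = 26 days.

26 days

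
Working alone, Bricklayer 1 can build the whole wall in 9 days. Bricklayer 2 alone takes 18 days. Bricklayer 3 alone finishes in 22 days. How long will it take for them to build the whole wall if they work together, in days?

Combined rate: 1/9 + 1/18 + 1/22 = (22 + 11 + 9)/198 = 42/198 = 7/33 per day.
Time = 1 ÷ (7/33) = 33/7 days.

33/7 days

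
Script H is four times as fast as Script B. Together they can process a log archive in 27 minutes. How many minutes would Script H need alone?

Let Script B's rate be r; then Script H's rate is 4r, so together (4 + 1)r = 5r = 1/27.
Thus r = 1/135 per minute.
Script B alone: 135 minutes; Script H alone: 135/4 minutes.

135/4 minutes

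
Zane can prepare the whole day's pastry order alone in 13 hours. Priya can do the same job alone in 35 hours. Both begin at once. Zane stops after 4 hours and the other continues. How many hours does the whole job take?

315/13 hours

In the first 4 hours the combined rate is 48/455, so 192/455 of the job is done, leaving 263/455.
After Zane leaves the rate is 1/35 per hour; the remaining 263/455 takes 263/13 hours.
Total = 4 + 263/13 = 315/13 hours.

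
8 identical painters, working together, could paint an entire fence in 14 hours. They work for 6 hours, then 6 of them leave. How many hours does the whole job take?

38 hours

One painter does 1/112 of the job per hour.
After 6 hours with 8 painters, 3/7 is done (4/7 left).
With 2 painters the rate is 2/112 = 1/56, so the rest takes 4/7 ÷ 1/56 = 32 hours.
Total = 6 + 32 = 38 hours.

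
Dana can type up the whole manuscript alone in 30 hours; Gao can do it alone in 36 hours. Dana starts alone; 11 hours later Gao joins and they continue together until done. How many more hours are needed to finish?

114/11 hours

In 11 hours Dana does 11/30 of the job, leaving 19/30.
Dana and Gao together work at 11/180 per hour, so finishing takes 19/30 ÷ 11/180 = 114/11 hours.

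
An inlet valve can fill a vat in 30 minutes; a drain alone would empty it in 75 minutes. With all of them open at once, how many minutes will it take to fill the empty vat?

50 minutes

Net rate = 1/30 − 1/75 = (5 − 2)/150 = 3/150 = 1/50 per minute.
Filling time = 1 ÷ (1/50) = 50 minutes.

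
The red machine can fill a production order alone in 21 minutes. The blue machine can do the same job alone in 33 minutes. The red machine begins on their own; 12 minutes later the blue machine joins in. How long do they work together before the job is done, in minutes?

In the first 12 minutes the red machine alone does 12/21 = 4/7 of the job, leaving 3/7.
Once everyone is working, combined rate: 1/21 + 1/33 = (11 + 7)/231 = 18/231 = 6/77 per minute.
Remaining 3/7 at 6/77 per minute takes 11/2 minutes.

11/2 minutes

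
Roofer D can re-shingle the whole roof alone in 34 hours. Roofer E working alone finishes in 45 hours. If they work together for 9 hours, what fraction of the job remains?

Combined rate: 1/34 + 1/45 = (45 + 34)/1530 = 79/1530 per hour.
In 9 hours they complete 9·79/1530 = 79/170 of the job.
So 91/170 remains.

91/170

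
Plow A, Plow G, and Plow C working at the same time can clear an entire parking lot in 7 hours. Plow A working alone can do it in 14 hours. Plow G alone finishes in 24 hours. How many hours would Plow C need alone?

Combined rate is 1/7 per hour.
Known contribution: 1/14 + 1/24 = (12 + 7)/168 = 19/168 per hour.
So Plow C's rate is 1/7 − 19/168 = 5/168, meaning 168/5 hours alone.

168/5 hours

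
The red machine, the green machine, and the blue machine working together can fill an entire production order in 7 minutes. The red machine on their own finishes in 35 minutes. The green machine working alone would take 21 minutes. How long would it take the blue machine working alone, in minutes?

Combined rate is 1/7 per minute.
Known contribution: 1/35 + 1/21 = (3 + 5)/105 = 8/105 per minute.
So the blue machine's rate is 1/7 − 8/105 = 1/15, meaning 15 minutes alone.

15 minutes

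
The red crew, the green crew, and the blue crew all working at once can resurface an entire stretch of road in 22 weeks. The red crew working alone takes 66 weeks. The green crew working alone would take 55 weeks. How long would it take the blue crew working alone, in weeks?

Combined rate is 1/22 per week.
Known contribution: 1/66 + 1/55 = (5 + 6)/330 = 11/330 = 1/30 per week.
So the blue crew's rate is 1/22 − 1/30 = 2/165, meaning 165/2 weeks alone.

165/2 weeks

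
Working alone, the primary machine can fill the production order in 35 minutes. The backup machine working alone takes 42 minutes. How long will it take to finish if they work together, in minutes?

210/11 minutes

With two workers the combined time is the product over the sum: 35·42/(35+42) = 1470/77 = 210/11 minutes.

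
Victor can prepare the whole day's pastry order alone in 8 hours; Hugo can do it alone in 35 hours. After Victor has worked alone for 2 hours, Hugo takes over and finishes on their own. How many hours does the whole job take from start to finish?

In 2 hours Victor does 2/8 = 1/4 of the job, leaving 3/4.
Hugo works at 1/35 per hour, so finishing takes 3/4 ÷ 1/35 = 105/4 hours.
Total time = 2 + 105/4 = 113/4 hours.

113/4 hours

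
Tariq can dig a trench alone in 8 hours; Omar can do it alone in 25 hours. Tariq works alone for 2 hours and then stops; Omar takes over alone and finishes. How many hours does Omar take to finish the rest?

75/4 hours

In 2 hours Tariq does 2/8 = 1/4 of the job, leaving 3/4.
Omar works at 1/25 per hour, so finishing takes 3/4 ÷ 1/25 = 75/4 hours.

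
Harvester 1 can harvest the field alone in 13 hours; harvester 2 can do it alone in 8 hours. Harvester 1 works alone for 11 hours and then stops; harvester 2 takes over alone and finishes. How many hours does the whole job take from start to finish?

159/13 hours

In 11 hours harvester 1 does 11/13 of the job, leaving 2/13.
Harvester 2 works at 1/8 per hour, so finishing takes 2/13 ÷ 1/8 = 16/13 hours.
Total time = 11 + 16/13 = 159/13 hours.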